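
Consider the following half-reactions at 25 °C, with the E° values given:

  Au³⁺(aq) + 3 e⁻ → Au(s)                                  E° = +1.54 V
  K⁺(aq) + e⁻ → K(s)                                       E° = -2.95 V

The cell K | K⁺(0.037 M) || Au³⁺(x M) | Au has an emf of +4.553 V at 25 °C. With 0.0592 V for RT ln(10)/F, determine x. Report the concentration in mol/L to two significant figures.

Au³⁺/Au is the cathode, K⁺/K the anode: E°cell = +4.49 V, n = 3.
Overall reaction: Au³⁺(aq) + 3 K(s) → Au(s) + 3 K⁺(aq); Q = [K⁺]^3/[Au³⁺]^1.
From E = E° − (0.0592/n) log Q: log Q = (E° − E)·n/0.0592 = (+4.49 − (+4.553))·3/0.0592 = -3.1926.
So 1·log[Au³⁺] = 3·log(0.037) − log Q = -4.2954 − (-3.1926) = -1.1028; [Au³⁺] = 10^(-1.1028) ≈ 0.079 M.

0.079 M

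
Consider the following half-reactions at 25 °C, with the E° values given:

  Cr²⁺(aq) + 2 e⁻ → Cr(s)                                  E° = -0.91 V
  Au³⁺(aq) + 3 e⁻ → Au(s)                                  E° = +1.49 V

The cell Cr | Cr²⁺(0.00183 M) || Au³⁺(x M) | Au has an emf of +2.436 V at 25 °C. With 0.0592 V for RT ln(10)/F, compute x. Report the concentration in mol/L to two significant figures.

0.0052 M

Au³⁺/Au is the cathode, Cr²⁺/Cr the anode: E°cell = +2.40 V, n = 6.
Overall reaction: 2 Au³⁺(aq) + 3 Cr(s) → 2 Au(s) + 3 Cr²⁺(aq); Q = [Cr²⁺]^3/[Au³⁺]^2.
From E = E° − (0.0592/n) log Q: log Q = (E° − E)·n/0.0592 = (+2.40 − (+2.436))·6/0.0592 = -3.6486.
So 2·log[Au³⁺] = 3·log(0.00183) − log Q = -8.2126 − (-3.6486) = -4.5640; log[Au³⁺] = -4.5640 / 2 = -2.2820; [Au³⁺] = 10^(-2.2820) ≈ 0.0052 M.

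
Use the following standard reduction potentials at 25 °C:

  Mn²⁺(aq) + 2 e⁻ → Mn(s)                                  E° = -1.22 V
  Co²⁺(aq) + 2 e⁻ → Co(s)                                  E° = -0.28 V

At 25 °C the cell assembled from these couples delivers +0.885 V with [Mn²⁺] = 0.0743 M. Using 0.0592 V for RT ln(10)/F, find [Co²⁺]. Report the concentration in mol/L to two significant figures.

0.0010 M

Co²⁺/Co is the cathode, Mn²⁺/Mn the anode: E°cell = +0.94 V, n = 2.
Overall reaction: Co²⁺(aq) + Mn(s) → Co(s) + Mn²⁺(aq); Q = [Mn²⁺]^1/[Co²⁺]^1.
From E = E° − (0.0592/n) log Q: log Q = (E° − E)·n/0.0592 = (+0.94 − (+0.885))·2/0.0592 = 1.8581.
So 1·log[Co²⁺] = 1·log(0.0743) − log Q = -1.1290 − (1.8581) = -2.9871; [Co²⁺] = 10^(-2.9871) ≈ 0.0010 M.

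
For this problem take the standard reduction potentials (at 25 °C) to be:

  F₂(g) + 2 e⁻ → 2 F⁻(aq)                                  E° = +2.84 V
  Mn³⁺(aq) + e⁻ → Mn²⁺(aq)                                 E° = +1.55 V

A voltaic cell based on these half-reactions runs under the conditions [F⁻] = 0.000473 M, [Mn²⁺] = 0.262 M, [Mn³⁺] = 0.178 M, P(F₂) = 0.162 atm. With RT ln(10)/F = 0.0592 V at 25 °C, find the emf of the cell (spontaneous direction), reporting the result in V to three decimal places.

F₂/F⁻ is the cathode (higher E°), Mn³⁺/Mn²⁺ the anode: E°cell = +2.84 − (+1.55) = +1.29 V, n = 2.
Overall: F₂(g) + 2 Mn²⁺(aq) → 2 F⁻(aq) + 2 Mn³⁺(aq)
Q = [F⁻]^2·[Mn³⁺]^2 / (P(F₂)·[Mn²⁺]^2); log Q = -6.196.
E = E° − (0.0592/n) log Q = +1.29 − (0.0592/2)(-6.196) = +1.473 V.

+1.473 V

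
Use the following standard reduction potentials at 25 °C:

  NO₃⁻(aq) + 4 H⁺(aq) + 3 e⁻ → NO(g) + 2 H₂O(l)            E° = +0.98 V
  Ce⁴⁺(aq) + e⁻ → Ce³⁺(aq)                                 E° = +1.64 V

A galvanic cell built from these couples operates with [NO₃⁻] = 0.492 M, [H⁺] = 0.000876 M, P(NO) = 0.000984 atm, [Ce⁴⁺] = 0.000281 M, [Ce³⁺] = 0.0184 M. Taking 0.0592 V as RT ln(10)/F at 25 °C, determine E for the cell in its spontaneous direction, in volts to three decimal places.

Ce⁴⁺/Ce³⁺ is the cathode (higher E°), NO₃⁻/NO the anode: E°cell = +1.64 − (+0.98) = +0.66 V, n = 3.
Overall: 3 Ce⁴⁺(aq) + NO(g) + 2 H₂O(l) → 3 Ce³⁺(aq) + NO₃⁻(aq) + 4 H⁺(aq)
Q = [Ce³⁺]^3·[NO₃⁻]·[H⁺]^4 / ([Ce⁴⁺]^3·P(NO)); log Q = -4.083.
E = E° − (0.0592/n) log Q = +0.66 − (0.0592/3)(-4.083) = +0.741 V.

+0.741 V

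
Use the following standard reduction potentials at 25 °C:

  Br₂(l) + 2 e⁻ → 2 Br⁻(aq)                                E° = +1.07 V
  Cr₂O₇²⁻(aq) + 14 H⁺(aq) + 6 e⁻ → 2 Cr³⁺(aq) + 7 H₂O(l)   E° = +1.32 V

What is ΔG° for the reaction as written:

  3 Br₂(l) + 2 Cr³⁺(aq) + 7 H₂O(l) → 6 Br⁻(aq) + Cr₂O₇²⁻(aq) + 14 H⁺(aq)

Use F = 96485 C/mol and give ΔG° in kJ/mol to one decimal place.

As written, Br₂/Br⁻ is reduced (cathode) and Cr₂O₇²⁻/Cr³⁺ is oxidised (anode), so E°cell = (+1.07) − (+1.32) = -0.25 V.
Balancing electrons gives n = 6.
ΔG° = −nFE° = −(6)(96485)(-0.25) = 144,728 J = +144.7 kJ/mol.

+144.7 kJ/mol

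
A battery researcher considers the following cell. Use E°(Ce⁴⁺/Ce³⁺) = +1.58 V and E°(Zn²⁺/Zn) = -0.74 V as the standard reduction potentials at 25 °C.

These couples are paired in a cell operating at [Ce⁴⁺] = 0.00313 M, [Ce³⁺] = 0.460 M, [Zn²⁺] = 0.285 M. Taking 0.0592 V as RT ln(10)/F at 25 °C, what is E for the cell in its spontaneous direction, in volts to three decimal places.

+2.208 V

Ce⁴⁺/Ce³⁺ is the cathode (higher E°), Zn²⁺/Zn the anode: E°cell = +1.58 − (-0.74) = +2.32 V, n = 2.
Overall: 2 Ce⁴⁺(aq) + Zn(s) → 2 Ce³⁺(aq) + Zn²⁺(aq)
Q = [Ce³⁺]^2·[Zn²⁺] / ([Ce⁴⁺]^2); log Q = 3.789.
E = E° − (0.0592/n) log Q = +2.32 − (0.0592/2)(3.789) = +2.208 V.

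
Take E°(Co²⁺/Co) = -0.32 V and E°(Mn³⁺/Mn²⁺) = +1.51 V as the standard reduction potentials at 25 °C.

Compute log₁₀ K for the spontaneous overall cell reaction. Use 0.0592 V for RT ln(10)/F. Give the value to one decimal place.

Cathode: Mn³⁺/Mn²⁺; anode: Co²⁺/Co. E°cell = +1.83 V, n = 2.
log K = nE°cell / 0.0592 = (2)(+1.83) / 0.0592 = 61.8.

61.8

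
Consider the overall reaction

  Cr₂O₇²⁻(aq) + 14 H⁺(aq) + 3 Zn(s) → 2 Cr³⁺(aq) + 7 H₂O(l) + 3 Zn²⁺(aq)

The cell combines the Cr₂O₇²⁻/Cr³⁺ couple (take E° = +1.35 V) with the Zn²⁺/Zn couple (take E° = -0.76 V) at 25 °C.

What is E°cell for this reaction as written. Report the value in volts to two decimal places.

+2.11 V

The Cr₂O₇²⁻/Cr³⁺ couple has the higher reduction potential, so it is the cathode; Zn²⁺/Zn is oxidised at the anode.
E°cell = E°(cathode) − E°(anode) = (+1.35) − (-0.76) = +2.11 V.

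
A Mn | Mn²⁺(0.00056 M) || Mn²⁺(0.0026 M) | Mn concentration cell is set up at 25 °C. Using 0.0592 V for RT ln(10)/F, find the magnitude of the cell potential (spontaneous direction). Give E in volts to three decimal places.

+0.020 V

For a concentration cell E°cell = 0. The 0.0026 M side is the cathode (reduction is favoured where [Mn²⁺] is higher).
With n = 2, E = −(0.0592/2) log([Mn²⁺]ₐₙ/[Mn²⁺]꜀ₐₜ) = −(0.0592/2) log(0.00056/0.0026) = −(0.0592/2)(-0.667) = +0.020 V.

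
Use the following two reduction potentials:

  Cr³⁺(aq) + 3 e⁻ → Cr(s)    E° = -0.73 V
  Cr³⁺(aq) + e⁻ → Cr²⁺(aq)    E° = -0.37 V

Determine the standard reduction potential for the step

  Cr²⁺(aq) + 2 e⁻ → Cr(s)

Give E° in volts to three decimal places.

-0.910 V

Sequential free energies add, so n₃E°₃ = n₁E°₁ + n₂E°₂.
With n₃ = 3, and the known step contributing 1×(-0.37) V, the unknown satisfies 2·E° = 3×(-0.73) − 1×(-0.37) = -1.820.
E° = -1.820 / 2 = -0.910 V.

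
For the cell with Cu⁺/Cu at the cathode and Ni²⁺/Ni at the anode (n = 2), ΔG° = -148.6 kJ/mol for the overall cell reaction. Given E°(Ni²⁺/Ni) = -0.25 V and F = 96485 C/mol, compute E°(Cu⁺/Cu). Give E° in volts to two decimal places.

+0.52 V

E°cell = −ΔG°/(nF) = −(-148.6×10³)/((2)(96485)) = +0.770 V.
Since Cu⁺/Cu is the cathode and Ni²⁺/Ni the anode, E°cell = E°(Cu⁺/Cu) − E°(Ni²⁺/Ni).
So E°(Cu⁺/Cu) = E°cell + E°(Ni²⁺/Ni) = +0.770 + (-0.25) = +0.52 V.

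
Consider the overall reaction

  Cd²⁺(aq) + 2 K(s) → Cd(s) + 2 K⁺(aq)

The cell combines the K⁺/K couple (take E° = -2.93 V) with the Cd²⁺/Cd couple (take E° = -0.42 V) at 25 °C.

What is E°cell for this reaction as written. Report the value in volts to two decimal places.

The Cd²⁺/Cd couple has the higher reduction potential, so it is the cathode; K⁺/K is oxidised at the anode.
E°cell = E°(cathode) − E°(anode) = (-0.42) − (-2.93) = +2.51 V.
Since E°cell > 0, the reaction is spontaneous under standard conditions.

+2.51 V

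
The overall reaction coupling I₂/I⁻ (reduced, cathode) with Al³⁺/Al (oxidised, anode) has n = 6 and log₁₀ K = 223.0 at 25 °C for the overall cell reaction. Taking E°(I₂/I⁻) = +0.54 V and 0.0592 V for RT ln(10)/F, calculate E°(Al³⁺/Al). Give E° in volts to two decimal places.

E°cell = (0.0592/n)·log K = (0.0592/6)(223.0) = +2.200 V.
Since I₂/I⁻ is the cathode and Al³⁺/Al the anode, E°cell = E°(I₂/I⁻) − E°(Al³⁺/Al).
So E°(Al³⁺/Al) = E°(I₂/I⁻) − E°cell = (+0.54) − (+2.200) = -1.66 V.

-1.66 V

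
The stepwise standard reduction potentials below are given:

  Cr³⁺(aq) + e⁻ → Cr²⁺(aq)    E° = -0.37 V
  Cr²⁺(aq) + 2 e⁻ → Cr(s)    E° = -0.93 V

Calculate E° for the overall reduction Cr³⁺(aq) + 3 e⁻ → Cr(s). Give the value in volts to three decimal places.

-0.743 V

Adding the free-energy changes (−nFE°) of the two steps gives −n₃FE°₃ = −n₁FE°₁ − n₂FE°₂.
E°₃ = (1×-0.37 + 2×-0.93) / 3 = (-2.230) / 3 = -0.743 V.
E° values themselves are not directly additive — weighting by electron count is essential.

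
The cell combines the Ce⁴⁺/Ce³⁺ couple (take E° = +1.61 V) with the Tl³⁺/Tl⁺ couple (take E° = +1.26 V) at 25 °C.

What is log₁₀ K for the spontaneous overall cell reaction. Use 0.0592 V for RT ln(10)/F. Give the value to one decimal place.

Cathode: Ce⁴⁺/Ce³⁺; anode: Tl³⁺/Tl⁺. E°cell = +0.35 V, n = 2.
log K = nE°cell / 0.0592 = (2)(+0.35) / 0.0592 = 11.8.

11.8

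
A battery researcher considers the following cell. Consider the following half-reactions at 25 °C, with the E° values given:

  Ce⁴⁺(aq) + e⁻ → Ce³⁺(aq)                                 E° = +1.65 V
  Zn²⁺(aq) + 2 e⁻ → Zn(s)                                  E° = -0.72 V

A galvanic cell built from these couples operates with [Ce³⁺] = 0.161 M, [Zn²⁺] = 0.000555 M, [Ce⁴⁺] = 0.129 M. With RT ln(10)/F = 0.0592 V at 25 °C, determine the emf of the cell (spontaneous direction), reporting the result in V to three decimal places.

Ce⁴⁺/Ce³⁺ is the cathode (higher E°), Zn²⁺/Zn the anode: E°cell = +1.65 − (-0.72) = +2.37 V, n = 2.
Overall: 2 Ce⁴⁺(aq) + Zn(s) → 2 Ce³⁺(aq) + Zn²⁺(aq)
Q = [Ce³⁺]^2·[Zn²⁺] / ([Ce⁴⁺]^2); log Q = -3.063.
E = E° − (0.0592/n) log Q = +2.37 − (0.0592/2)(-3.063) = +2.461 V.

+2.461 V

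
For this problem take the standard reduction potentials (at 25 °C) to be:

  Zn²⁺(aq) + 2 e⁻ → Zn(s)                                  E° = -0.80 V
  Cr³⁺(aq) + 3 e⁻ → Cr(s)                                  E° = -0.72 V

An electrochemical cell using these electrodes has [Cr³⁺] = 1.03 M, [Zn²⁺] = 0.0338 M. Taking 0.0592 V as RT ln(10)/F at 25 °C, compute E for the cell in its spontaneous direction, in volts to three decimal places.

+0.124 V

Cr³⁺/Cr is the cathode (higher E°), Zn²⁺/Zn the anode: E°cell = -0.72 − (-0.80) = +0.08 V, n = 6.
Overall: 2 Cr³⁺(aq) + 3 Zn(s) → 2 Cr(s) + 3 Zn²⁺(aq)
Q = [Zn²⁺]^3 / ([Cr³⁺]^2); log Q = -4.439.
E = E° − (0.0592/n) log Q = +0.08 − (0.0592/6)(-4.439) = +0.124 V.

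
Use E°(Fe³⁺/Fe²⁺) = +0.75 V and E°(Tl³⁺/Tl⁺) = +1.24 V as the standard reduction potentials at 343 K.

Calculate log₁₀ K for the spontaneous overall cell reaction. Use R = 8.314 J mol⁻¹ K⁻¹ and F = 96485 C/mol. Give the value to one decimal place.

14.4

Cathode: Tl³⁺/Tl⁺; anode: Fe³⁺/Fe²⁺. E°cell = (+1.24) − (+0.75) = +0.49 V, with n = 2.
ΔG° = −nFE° = −RT ln K, so ln K = nFE°/(RT) = (2)(96485)(+0.49) / ((8.314)(343)) = 33.157.
log₁₀ K = 33.157 / ln 10 = 14.4.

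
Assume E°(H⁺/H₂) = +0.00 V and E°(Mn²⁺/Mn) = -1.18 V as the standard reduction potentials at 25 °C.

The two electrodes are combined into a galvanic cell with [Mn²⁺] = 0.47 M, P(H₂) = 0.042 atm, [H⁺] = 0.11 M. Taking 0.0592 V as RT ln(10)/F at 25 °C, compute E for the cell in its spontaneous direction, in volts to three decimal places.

+1.174 V

H⁺/H₂ is the cathode (higher E°), Mn²⁺/Mn the anode: E°cell = +0.00 − (-1.18) = +1.18 V, n = 2.
Overall: 2 H⁺(aq) + Mn(s) → H₂(g) + Mn²⁺(aq)
Q = P(H₂)·[Mn²⁺] / ([H⁺]^2); log Q = 0.213.
E = E° − (0.0592/n) log Q = +1.18 − (0.0592/2)(0.213) = +1.174 V.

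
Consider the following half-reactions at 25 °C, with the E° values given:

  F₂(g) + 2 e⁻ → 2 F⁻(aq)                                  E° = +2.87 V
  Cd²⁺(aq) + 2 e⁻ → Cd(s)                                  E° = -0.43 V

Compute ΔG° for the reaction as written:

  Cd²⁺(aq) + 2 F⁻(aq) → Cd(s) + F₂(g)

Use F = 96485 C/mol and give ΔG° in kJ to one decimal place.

+636.8 kJ

As written, Cd²⁺/Cd is reduced (cathode) and F₂/F⁻ is oxidised (anode), so E°cell = (-0.43) − (+2.87) = -3.30 V.
Balancing electrons gives n = 2.
ΔG° = −nFE° = −(2)(96485)(-3.30) = 636,801 J = +636.8 kJ.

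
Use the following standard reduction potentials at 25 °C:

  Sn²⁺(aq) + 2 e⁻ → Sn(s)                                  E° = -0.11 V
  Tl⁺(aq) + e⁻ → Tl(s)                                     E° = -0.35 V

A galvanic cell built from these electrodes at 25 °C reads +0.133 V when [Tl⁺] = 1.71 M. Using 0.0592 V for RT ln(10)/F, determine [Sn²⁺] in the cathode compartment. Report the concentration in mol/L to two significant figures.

Sn²⁺/Sn is the cathode, Tl⁺/Tl the anode: E°cell = +0.24 V, n = 2.
Overall reaction: Sn²⁺(aq) + 2 Tl(s) → Sn(s) + 2 Tl⁺(aq); Q = [Tl⁺]^2/[Sn²⁺]^1.
From E = E° − (0.0592/n) log Q: log Q = (E° − E)·n/0.0592 = (+0.24 − (+0.133))·2/0.0592 = 3.6149.
So 1·log[Sn²⁺] = 2·log(1.71) − log Q = 0.4660 − (3.6149) = -3.1489; [Sn²⁺] = 10^(-3.1489) ≈ 0.00071 M.

0.00071 M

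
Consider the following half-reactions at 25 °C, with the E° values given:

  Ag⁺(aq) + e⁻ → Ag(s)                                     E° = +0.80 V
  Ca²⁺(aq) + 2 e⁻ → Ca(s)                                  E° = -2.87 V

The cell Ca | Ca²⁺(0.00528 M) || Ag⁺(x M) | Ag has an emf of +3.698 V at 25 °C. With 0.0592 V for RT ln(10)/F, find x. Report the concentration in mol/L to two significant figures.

0.22 M

Ag⁺/Ag is the cathode, Ca²⁺/Ca the anode: E°cell = +3.67 V, n = 2.
Overall reaction: 2 Ag⁺(aq) + Ca(s) → 2 Ag(s) + Ca²⁺(aq); Q = [Ca²⁺]^1/[Ag⁺]^2.
From E = E° − (0.0592/n) log Q: log Q = (E° − E)·n/0.0592 = (+3.67 − (+3.698))·2/0.0592 = -0.9459.
So 2·log[Ag⁺] = 1·log(0.00528) − log Q = -2.2774 − (-0.9459) = -1.3315; log[Ag⁺] = -1.3315 / 2 = -0.6657; [Ag⁺] = 10^(-0.6657) ≈ 0.22 M.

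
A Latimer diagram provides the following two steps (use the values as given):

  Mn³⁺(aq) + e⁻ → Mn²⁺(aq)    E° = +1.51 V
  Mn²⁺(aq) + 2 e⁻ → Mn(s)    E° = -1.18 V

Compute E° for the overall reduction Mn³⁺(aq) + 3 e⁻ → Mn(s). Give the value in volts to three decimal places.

-0.283 V

Since ΔG° = −nFE° is additive over sequential reductions, n₃E°₃ = n₁E°₁ + n₂E°₂.
E°₃ = (1×+1.51 + 2×-1.18) / 3 = (-0.850) / 3 = -0.283 V.
Simply averaging or adding the two E° values would be wrong; the electron-weighted sum is required.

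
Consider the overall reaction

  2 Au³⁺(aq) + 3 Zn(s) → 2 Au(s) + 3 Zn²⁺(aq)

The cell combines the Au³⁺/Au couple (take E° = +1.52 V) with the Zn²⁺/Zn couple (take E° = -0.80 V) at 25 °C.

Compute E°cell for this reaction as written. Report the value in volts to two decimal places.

+2.32 V

The Au³⁺/Au couple has the higher reduction potential, so it is the cathode; Zn²⁺/Zn is oxidised at the anode.
E°cell = E°(cathode) − E°(anode) = (+1.52) − (-0.80) = +2.32 V.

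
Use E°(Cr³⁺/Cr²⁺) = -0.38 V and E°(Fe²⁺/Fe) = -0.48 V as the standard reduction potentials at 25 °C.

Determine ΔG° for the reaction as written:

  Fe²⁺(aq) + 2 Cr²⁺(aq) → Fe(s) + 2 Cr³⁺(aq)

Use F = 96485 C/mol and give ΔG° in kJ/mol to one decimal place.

+19.3 kJ/mol

As written, Fe²⁺/Fe is reduced (cathode) and Cr³⁺/Cr²⁺ is oxidised (anode), so E°cell = (-0.48) − (-0.38) = -0.10 V.
Balancing electrons gives n = 2.
ΔG° = −nFE° = −(2)(96485)(-0.10) = 19,297 J = +19.3 kJ/mol.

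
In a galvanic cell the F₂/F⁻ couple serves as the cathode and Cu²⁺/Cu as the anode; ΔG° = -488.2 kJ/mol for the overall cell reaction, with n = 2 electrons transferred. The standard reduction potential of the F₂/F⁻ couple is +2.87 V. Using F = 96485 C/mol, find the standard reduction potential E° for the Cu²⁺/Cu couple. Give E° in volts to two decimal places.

+0.34 V

E°cell = −ΔG°/(nF) = −(-488.2×10³)/((2)(96485)) = +2.530 V.
Since F₂/F⁻ is the cathode and Cu²⁺/Cu the anode, E°cell = E°(F₂/F⁻) − E°(Cu²⁺/Cu).
So E°(Cu²⁺/Cu) = E°(F₂/F⁻) − E°cell = (+2.87) − (+2.530) = +0.34 V.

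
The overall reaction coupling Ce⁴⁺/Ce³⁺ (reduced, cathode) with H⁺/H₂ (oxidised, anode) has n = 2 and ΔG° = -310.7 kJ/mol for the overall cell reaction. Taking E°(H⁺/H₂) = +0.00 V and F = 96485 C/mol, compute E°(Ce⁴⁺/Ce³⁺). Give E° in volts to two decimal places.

E°cell = −ΔG°/(nF) = −(-310.7×10³)/((2)(96485)) = +1.610 V.
Since Ce⁴⁺/Ce³⁺ is the cathode and H⁺/H₂ the anode, E°cell = E°(Ce⁴⁺/Ce³⁺) − E°(H⁺/H₂).
So E°(Ce⁴⁺/Ce³⁺) = E°cell + E°(H⁺/H₂) = +1.610 + (+0.00) = +1.61 V.

+1.61 V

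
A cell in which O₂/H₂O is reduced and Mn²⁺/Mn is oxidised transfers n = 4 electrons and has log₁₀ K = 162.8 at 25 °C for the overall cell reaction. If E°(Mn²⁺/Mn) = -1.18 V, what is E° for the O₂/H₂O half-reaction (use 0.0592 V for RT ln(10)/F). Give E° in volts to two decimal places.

+1.23 V

E°cell = (0.0592/n)·log K = (0.0592/4)(162.8) = +2.409 V.
Since O₂/H₂O is the cathode and Mn²⁺/Mn the anode, E°cell = E°(O₂/H₂O) − E°(Mn²⁺/Mn).
So E°(O₂/H₂O) = E°cell + E°(Mn²⁺/Mn) = +2.409 + (-1.18) = +1.23 V.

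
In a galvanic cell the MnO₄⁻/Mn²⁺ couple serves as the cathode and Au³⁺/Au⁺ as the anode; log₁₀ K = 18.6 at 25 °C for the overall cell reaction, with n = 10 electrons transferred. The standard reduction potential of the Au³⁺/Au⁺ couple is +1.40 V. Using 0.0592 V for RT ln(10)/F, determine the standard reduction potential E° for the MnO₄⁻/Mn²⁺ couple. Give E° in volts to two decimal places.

+1.51 V

E°cell = (0.0592/n)·log K = (0.0592/10)(18.6) = +0.110 V.
Since MnO₄⁻/Mn²⁺ is the cathode and Au³⁺/Au⁺ the anode, E°cell = E°(MnO₄⁻/Mn²⁺) − E°(Au³⁺/Au⁺).
So E°(MnO₄⁻/Mn²⁺) = E°cell + E°(Au³⁺/Au⁺) = +0.110 + (+1.40) = +1.51 V.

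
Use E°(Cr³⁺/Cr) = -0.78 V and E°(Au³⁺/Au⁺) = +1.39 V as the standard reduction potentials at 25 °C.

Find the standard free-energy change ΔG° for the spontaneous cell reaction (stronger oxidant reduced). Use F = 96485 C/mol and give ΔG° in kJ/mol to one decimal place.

-1256.2 kJ/mol

Au³⁺/Au⁺ (E° = +1.39 V) is the cathode; Cr³⁺/Cr (E° = -0.78 V) is the anode, so E°cell = +2.17 V.
Balancing electrons gives n = 6 (lcm of 2 and 3).
ΔG° = −nFE° = −(6)(96485)(+2.17) = -1,256,235 J = -1256.2 kJ/mol.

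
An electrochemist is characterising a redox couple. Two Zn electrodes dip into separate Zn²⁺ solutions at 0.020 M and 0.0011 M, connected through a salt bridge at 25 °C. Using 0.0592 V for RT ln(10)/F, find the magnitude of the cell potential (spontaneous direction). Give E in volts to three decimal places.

For a concentration cell E°cell = 0. The 0.020 M side is the cathode (reduction is favoured where [Zn²⁺] is higher).
With n = 2, E = −(0.0592/2) log([Zn²⁺]ₐₙ/[Zn²⁺]꜀ₐₜ) = −(0.0592/2) log(0.0011/0.02) = −(0.0592/2)(-1.260) = +0.037 V.

+0.037 V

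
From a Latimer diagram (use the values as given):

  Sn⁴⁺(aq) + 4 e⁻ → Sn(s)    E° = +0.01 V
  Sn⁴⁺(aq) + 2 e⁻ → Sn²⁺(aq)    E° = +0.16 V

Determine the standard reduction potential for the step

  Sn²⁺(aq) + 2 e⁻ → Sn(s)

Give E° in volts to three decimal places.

Sequential free energies add, so n₃E°₃ = n₁E°₁ + n₂E°₂.
With n₃ = 4, and the known step contributing 2×(+0.16) V, the unknown satisfies 2·E° = 4×(+0.01) − 2×(+0.16) = -0.280.
E° = -0.280 / 2 = -0.140 V.

-0.140 V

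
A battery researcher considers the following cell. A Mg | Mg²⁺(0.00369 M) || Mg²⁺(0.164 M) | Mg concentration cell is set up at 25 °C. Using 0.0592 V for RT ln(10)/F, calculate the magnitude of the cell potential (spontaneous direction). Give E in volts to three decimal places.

+0.049 V

For a concentration cell E°cell = 0. The 0.164 M side is the cathode (reduction is favoured where [Mg²⁺] is higher).
With n = 2, E = −(0.0592/2) log([Mg²⁺]ₐₙ/[Mg²⁺]꜀ₐₜ) = −(0.0592/2) log(0.00369/0.164) = −(0.0592/2)(-1.648) = +0.049 V.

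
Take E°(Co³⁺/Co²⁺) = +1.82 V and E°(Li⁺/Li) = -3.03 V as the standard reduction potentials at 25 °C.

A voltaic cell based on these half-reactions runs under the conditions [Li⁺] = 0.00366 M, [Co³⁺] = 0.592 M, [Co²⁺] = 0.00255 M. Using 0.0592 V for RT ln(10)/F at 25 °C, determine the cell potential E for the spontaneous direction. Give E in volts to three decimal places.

+5.134 V

Co³⁺/Co²⁺ is the cathode (higher E°), Li⁺/Li the anode: E°cell = +1.82 − (-3.03) = +4.85 V, n = 1.
Overall: Co³⁺(aq) + Li(s) → Co²⁺(aq) + Li⁺(aq)
Q = [Co²⁺]·[Li⁺] / ([Co³⁺]); log Q = -4.802.
E = E° − (0.0592/n) log Q = +4.85 − (0.0592/1)(-4.802) = +5.134 V.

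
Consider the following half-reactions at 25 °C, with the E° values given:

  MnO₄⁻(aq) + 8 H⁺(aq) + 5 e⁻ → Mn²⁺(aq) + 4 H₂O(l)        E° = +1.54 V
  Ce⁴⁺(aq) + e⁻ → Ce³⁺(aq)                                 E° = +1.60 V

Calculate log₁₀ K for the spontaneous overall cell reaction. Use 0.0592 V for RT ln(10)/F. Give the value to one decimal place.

5.1

Cathode: Ce⁴⁺/Ce³⁺; anode: MnO₄⁻/Mn²⁺. E°cell = +0.06 V, n = 5.
log K = nE°cell / 0.0592 = (5)(+0.06) / 0.0592 = 5.1.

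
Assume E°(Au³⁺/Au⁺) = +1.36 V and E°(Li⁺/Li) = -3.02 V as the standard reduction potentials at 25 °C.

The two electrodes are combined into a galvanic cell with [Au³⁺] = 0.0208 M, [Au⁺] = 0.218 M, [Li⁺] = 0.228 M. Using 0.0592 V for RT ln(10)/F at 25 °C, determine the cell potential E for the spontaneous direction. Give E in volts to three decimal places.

Au³⁺/Au⁺ is the cathode (higher E°), Li⁺/Li the anode: E°cell = +1.36 − (-3.02) = +4.38 V, n = 2.
Overall: Au³⁺(aq) + 2 Li(s) → Au⁺(aq) + 2 Li⁺(aq)
Q = [Au⁺]·[Li⁺]^2 / ([Au³⁺]); log Q = -0.264.
E = E° − (0.0592/n) log Q = +4.38 − (0.0592/2)(-0.264) = +4.388 V.

+4.388 V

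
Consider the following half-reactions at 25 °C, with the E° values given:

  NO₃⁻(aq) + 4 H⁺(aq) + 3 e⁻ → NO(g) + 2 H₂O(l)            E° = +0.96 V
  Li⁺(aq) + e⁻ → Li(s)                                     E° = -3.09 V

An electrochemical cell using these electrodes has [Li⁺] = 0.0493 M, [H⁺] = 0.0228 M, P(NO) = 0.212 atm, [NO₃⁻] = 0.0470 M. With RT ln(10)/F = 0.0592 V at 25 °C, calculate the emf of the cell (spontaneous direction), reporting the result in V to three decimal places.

+3.985 V

NO₃⁻/NO is the cathode (higher E°), Li⁺/Li the anode: E°cell = +0.96 − (-3.09) = +4.05 V, n = 3.
Overall: NO₃⁻(aq) + 4 H⁺(aq) + 3 Li(s) → NO(g) + 2 H₂O(l) + 3 Li⁺(aq)
Q = P(NO)·[Li⁺]^3 / ([NO₃⁻]·[H⁺]^4); log Q = 3.301.
E = E° − (0.0592/n) log Q = +4.05 − (0.0592/3)(3.301) = +3.985 V.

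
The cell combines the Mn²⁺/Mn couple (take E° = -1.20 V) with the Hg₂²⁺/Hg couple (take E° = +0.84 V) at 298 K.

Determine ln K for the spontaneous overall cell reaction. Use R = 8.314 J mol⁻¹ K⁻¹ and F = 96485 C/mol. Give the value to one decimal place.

158.9

Cathode: Hg₂²⁺/Hg; anode: Mn²⁺/Mn. E°cell = (+0.84) − (-1.20) = +2.04 V, with n = 2.
ΔG° = −nFE° = −RT ln K, so ln K = nFE°/(RT) = (2)(96485)(+2.04) / ((8.314)(298)) = 158.889.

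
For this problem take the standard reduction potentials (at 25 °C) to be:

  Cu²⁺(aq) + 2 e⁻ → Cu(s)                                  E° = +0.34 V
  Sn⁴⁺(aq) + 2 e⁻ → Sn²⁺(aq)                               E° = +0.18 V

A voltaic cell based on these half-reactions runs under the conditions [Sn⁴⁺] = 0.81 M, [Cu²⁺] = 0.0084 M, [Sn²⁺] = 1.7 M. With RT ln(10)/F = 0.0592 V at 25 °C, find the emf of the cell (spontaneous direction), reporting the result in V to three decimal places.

Cu²⁺/Cu is the cathode (higher E°), Sn⁴⁺/Sn²⁺ the anode: E°cell = +0.34 − (+0.18) = +0.16 V, n = 2.
Overall: Cu²⁺(aq) + Sn²⁺(aq) → Cu(s) + Sn⁴⁺(aq)
Q = [Sn⁴⁺] / ([Cu²⁺]·[Sn²⁺]); log Q = 1.754.
E = E° − (0.0592/n) log Q = +0.16 − (0.0592/2)(1.754) = +0.108 V.

+0.108 V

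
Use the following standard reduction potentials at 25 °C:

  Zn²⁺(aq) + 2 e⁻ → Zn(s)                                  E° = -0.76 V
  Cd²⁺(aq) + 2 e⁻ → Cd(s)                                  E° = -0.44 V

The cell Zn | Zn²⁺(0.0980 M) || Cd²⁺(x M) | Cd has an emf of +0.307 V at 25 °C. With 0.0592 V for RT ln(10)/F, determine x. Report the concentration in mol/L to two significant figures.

Cd²⁺/Cd is the cathode, Zn²⁺/Zn the anode: E°cell = +0.32 V, n = 2.
Overall reaction: Cd²⁺(aq) + Zn(s) → Cd(s) + Zn²⁺(aq); Q = [Zn²⁺]^1/[Cd²⁺]^1.
From E = E° − (0.0592/n) log Q: log Q = (E° − E)·n/0.0592 = (+0.32 − (+0.307))·2/0.0592 = 0.4392.
So 1·log[Cd²⁺] = 1·log(0.098) − log Q = -1.0088 − (0.4392) = -1.4480; [Cd²⁺] = 10^(-1.4480) ≈ 0.036 M.

0.036 M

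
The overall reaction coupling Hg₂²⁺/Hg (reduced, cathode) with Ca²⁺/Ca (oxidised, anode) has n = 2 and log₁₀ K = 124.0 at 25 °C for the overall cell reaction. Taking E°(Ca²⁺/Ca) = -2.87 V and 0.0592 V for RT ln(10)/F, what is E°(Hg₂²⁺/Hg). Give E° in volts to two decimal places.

+0.80 V

E°cell = (0.0592/n)·log K = (0.0592/2)(124.0) = +3.670 V.
Since Hg₂²⁺/Hg is the cathode and Ca²⁺/Ca the anode, E°cell = E°(Hg₂²⁺/Hg) − E°(Ca²⁺/Ca).
So E°(Hg₂²⁺/Hg) = E°cell + E°(Ca²⁺/Ca) = +3.670 + (-2.87) = +0.80 V.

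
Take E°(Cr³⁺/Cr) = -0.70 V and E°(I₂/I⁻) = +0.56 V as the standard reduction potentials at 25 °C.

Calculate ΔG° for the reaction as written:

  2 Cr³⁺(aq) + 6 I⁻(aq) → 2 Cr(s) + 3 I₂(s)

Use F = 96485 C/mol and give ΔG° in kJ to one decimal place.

+729.4 kJ

As written, Cr³⁺/Cr is reduced (cathode) and I₂/I⁻ is oxidised (anode), so E°cell = (-0.70) − (+0.56) = -1.26 V.
Balancing electrons gives n = 6.
ΔG° = −nFE° = −(6)(96485)(-1.26) = 729,427 J = +729.4 kJ.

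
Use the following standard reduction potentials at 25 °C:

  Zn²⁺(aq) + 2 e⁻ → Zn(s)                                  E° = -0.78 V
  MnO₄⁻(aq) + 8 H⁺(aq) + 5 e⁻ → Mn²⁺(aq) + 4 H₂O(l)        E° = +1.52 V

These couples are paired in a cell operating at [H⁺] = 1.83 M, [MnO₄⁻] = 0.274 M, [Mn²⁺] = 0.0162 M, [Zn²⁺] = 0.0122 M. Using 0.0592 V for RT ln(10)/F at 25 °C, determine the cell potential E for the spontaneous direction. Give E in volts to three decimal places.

MnO₄⁻/Mn²⁺ is the cathode (higher E°), Zn²⁺/Zn the anode: E°cell = +1.52 − (-0.78) = +2.30 V, n = 10.
Overall: 2 MnO₄⁻(aq) + 16 H⁺(aq) + 5 Zn(s) → 2 Mn²⁺(aq) + 8 H₂O(l) + 5 Zn²⁺(aq)
Q = [Mn²⁺]^2·[Zn²⁺]^5 / ([MnO₄⁻]^2·[H⁺]^16); log Q = -16.224.
E = E° − (0.0592/n) log Q = +2.30 − (0.0592/10)(-16.224) = +2.396 V.

+2.396 V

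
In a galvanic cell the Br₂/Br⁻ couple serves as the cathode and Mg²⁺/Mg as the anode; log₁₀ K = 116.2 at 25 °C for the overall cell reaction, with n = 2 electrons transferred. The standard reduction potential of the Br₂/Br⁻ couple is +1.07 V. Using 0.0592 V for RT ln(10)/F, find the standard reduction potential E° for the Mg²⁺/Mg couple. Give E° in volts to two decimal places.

-2.37 V

E°cell = (0.0592/n)·log K = (0.0592/2)(116.2) = +3.440 V.
Since Br₂/Br⁻ is the cathode and Mg²⁺/Mg the anode, E°cell = E°(Br₂/Br⁻) − E°(Mg²⁺/Mg).
So E°(Mg²⁺/Mg) = E°(Br₂/Br⁻) − E°cell = (+1.07) − (+3.440) = -2.37 V.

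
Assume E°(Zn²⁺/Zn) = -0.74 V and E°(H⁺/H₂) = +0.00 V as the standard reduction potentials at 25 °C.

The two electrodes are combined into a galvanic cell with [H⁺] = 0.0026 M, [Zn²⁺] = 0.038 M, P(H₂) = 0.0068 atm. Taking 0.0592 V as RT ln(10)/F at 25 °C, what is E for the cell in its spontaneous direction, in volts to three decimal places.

+0.693 V

H⁺/H₂ is the cathode (higher E°), Zn²⁺/Zn the anode: E°cell = +0.00 − (-0.74) = +0.74 V, n = 2.
Overall: 2 H⁺(aq) + Zn(s) → H₂(g) + Zn²⁺(aq)
Q = P(H₂)·[Zn²⁺] / ([H⁺]^2); log Q = 1.582.
E = E° − (0.0592/n) log Q = +0.74 − (0.0592/2)(1.582) = +0.693 V.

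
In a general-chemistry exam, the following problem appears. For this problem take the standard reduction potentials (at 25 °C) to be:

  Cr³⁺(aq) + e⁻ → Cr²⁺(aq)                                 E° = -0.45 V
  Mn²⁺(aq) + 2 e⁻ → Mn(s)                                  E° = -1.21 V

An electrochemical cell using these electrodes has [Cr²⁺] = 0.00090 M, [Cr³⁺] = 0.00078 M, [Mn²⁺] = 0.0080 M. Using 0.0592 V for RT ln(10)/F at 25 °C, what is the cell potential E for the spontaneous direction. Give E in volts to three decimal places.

Cr³⁺/Cr²⁺ is the cathode (higher E°), Mn²⁺/Mn the anode: E°cell = -0.45 − (-1.21) = +0.76 V, n = 2.
Overall: 2 Cr³⁺(aq) + Mn(s) → 2 Cr²⁺(aq) + Mn²⁺(aq)
Q = [Cr²⁺]^2·[Mn²⁺] / ([Cr³⁺]^2); log Q = -1.973.
E = E° − (0.0592/n) log Q = +0.76 − (0.0592/2)(-1.973) = +0.818 V.

+0.818 V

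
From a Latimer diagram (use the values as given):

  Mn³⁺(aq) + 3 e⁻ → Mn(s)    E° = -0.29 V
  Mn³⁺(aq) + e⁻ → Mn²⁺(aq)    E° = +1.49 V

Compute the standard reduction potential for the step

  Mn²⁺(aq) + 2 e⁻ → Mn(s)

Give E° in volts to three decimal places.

-1.180 V

Sequential free energies add, so n₃E°₃ = n₁E°₁ + n₂E°₂.
With n₃ = 3, and the known step contributing 1×(+1.49) V, the unknown satisfies 2·E° = 3×(-0.29) − 1×(+1.49) = -2.360.
E° = -2.360 / 2 = -1.180 V.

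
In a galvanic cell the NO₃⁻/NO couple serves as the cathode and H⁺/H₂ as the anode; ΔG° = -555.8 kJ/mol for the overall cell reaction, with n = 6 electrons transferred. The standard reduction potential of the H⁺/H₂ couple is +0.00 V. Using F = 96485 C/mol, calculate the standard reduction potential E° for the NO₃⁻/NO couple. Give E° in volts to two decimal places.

+0.96 V

E°cell = −ΔG°/(nF) = −(-555.8×10³)/((6)(96485)) = +0.960 V.
Since NO₃⁻/NO is the cathode and H⁺/H₂ the anode, E°cell = E°(NO₃⁻/NO) − E°(H⁺/H₂).
So E°(NO₃⁻/NO) = E°cell + E°(H⁺/H₂) = +0.960 + (+0.00) = +0.96 V.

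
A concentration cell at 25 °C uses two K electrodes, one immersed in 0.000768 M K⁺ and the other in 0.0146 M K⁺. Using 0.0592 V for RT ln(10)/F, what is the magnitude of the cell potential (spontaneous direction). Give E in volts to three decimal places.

For a concentration cell E°cell = 0. The 0.0146 M side is the cathode (reduction is favoured where [K⁺] is higher).
With n = 1, E = −(0.0592/1) log([K⁺]ₐₙ/[K⁺]꜀ₐₜ) = −(0.0592/1) log(0.000768/0.0146) = −(0.0592/1)(-1.279) = +0.076 V.

+0.076 V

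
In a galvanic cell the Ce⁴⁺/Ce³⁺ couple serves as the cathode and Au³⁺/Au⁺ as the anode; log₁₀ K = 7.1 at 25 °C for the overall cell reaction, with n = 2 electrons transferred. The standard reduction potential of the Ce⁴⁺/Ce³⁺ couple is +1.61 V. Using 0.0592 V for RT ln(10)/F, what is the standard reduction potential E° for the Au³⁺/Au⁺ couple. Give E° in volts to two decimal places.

E°cell = (0.0592/n)·log K = (0.0592/2)(7.1) = +0.210 V.
Since Ce⁴⁺/Ce³⁺ is the cathode and Au³⁺/Au⁺ the anode, E°cell = E°(Ce⁴⁺/Ce³⁺) − E°(Au³⁺/Au⁺).
So E°(Au³⁺/Au⁺) = E°(Ce⁴⁺/Ce³⁺) − E°cell = (+1.61) − (+0.210) = +1.40 V.

+1.40 V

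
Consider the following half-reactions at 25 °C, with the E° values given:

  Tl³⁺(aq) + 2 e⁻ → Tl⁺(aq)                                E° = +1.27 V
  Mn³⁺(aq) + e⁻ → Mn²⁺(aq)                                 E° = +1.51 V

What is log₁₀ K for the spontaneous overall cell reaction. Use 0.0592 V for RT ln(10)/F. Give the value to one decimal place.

Cathode: Mn³⁺/Mn²⁺; anode: Tl³⁺/Tl⁺. E°cell = +0.24 V, n = 2.
log K = nE°cell / 0.0592 = (2)(+0.24) / 0.0592 = 8.1.

8.1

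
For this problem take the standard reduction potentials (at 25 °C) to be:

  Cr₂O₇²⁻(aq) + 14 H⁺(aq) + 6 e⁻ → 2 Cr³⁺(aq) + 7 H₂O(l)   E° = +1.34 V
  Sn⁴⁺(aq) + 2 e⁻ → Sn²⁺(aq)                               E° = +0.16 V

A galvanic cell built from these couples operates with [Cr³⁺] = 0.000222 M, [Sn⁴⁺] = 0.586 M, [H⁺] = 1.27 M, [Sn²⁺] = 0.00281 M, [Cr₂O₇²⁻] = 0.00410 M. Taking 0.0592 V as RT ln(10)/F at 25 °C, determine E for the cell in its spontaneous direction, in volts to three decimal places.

Cr₂O₇²⁻/Cr³⁺ is the cathode (higher E°), Sn⁴⁺/Sn²⁺ the anode: E°cell = +1.34 − (+0.16) = +1.18 V, n = 6.
Overall: Cr₂O₇²⁻(aq) + 14 H⁺(aq) + 3 Sn²⁺(aq) → 2 Cr³⁺(aq) + 7 H₂O(l) + 3 Sn⁴⁺(aq)
Q = [Cr³⁺]^2·[Sn⁴⁺]^3 / ([Cr₂O₇²⁻]·[H⁺]^14·[Sn²⁺]^3); log Q = 0.584.
E = E° − (0.0592/n) log Q = +1.18 − (0.0592/6)(0.584) = +1.174 V.

+1.174 V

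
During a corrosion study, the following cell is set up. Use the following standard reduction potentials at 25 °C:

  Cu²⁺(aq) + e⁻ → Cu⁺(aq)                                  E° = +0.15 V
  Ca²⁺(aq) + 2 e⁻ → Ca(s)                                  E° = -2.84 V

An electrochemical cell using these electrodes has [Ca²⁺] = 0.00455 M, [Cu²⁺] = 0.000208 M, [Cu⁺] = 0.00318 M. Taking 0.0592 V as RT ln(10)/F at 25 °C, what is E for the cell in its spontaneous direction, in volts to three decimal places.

Cu²⁺/Cu⁺ is the cathode (higher E°), Ca²⁺/Ca the anode: E°cell = +0.15 − (-2.84) = +2.99 V, n = 2.
Overall: 2 Cu²⁺(aq) + Ca(s) → 2 Cu⁺(aq) + Ca²⁺(aq)
Q = [Cu⁺]^2·[Ca²⁺] / ([Cu²⁺]^2); log Q = 0.027.
E = E° − (0.0592/n) log Q = +2.99 − (0.0592/2)(0.027) = +2.989 V.

+2.989 V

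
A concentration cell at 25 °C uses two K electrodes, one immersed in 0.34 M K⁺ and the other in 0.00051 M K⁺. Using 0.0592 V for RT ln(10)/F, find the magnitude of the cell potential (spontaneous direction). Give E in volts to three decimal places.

+0.167 V

For a concentration cell E°cell = 0. The 0.34 M side is the cathode (reduction is favoured where [K⁺] is higher).
With n = 1, E = −(0.0592/1) log([K⁺]ₐₙ/[K⁺]꜀ₐₜ) = −(0.0592/1) log(0.00051/0.34) = −(0.0592/1)(-2.824) = +0.167 V.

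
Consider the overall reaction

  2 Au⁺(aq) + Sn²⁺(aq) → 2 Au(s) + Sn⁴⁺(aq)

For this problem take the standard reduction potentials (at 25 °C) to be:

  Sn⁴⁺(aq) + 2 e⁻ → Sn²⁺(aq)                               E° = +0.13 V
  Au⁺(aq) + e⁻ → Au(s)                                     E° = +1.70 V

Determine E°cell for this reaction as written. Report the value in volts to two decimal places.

+1.57 V

The Au⁺/Au couple has the higher reduction potential, so it is the cathode; Sn⁴⁺/Sn²⁺ is oxidised at the anode.
E°cell = E°(cathode) − E°(anode) = (+1.70) − (+0.13) = +1.57 V.
Since E°cell > 0, the reaction is spontaneous under standard conditions.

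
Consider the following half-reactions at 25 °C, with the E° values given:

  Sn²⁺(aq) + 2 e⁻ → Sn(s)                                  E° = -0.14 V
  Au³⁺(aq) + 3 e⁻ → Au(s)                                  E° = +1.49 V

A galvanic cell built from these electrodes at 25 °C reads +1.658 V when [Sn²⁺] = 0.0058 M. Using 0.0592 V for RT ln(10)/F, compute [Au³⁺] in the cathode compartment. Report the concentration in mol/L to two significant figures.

0.012 M

Au³⁺/Au is the cathode, Sn²⁺/Sn the anode: E°cell = +1.63 V, n = 6.
Overall reaction: 2 Au³⁺(aq) + 3 Sn(s) → 2 Au(s) + 3 Sn²⁺(aq); Q = [Sn²⁺]^3/[Au³⁺]^2.
From E = E° − (0.0592/n) log Q: log Q = (E° − E)·n/0.0592 = (+1.63 − (+1.658))·6/0.0592 = -2.8378.
So 2·log[Au³⁺] = 3·log(0.0058) − log Q = -6.7097 − (-2.8378) = -3.8719; log[Au³⁺] = -3.8719 / 2 = -1.9360; [Au³⁺] = 10^(-1.9360) ≈ 0.012 M.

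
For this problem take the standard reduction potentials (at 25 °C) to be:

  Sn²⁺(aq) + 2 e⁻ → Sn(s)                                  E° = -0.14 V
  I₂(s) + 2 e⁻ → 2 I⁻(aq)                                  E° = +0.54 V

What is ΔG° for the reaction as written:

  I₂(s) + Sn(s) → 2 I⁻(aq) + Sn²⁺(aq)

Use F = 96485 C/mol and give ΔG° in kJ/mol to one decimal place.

As written, I₂/I⁻ is reduced (cathode) and Sn²⁺/Sn is oxidised (anode), so E°cell = (+0.54) − (-0.14) = +0.68 V.
Balancing electrons gives n = 2.
ΔG° = −nFE° = −(2)(96485)(+0.68) = -131,220 J = -131.2 kJ/mol.

-131.2 kJ/mol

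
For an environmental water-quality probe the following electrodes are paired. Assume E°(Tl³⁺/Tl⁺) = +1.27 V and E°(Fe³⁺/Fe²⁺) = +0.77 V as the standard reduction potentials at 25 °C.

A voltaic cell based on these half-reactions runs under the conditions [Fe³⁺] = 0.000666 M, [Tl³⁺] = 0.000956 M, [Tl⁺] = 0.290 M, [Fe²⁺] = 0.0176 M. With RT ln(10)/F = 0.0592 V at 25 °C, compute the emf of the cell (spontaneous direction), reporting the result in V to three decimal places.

Tl³⁺/Tl⁺ is the cathode (higher E°), Fe³⁺/Fe²⁺ the anode: E°cell = +1.27 − (+0.77) = +0.50 V, n = 2.
Overall: Tl³⁺(aq) + 2 Fe²⁺(aq) → Tl⁺(aq) + 2 Fe³⁺(aq)
Q = [Tl⁺]·[Fe³⁺]^2 / ([Tl³⁺]·[Fe²⁺]^2); log Q = -0.362.
E = E° − (0.0592/n) log Q = +0.50 − (0.0592/2)(-0.362) = +0.511 V.

+0.511 V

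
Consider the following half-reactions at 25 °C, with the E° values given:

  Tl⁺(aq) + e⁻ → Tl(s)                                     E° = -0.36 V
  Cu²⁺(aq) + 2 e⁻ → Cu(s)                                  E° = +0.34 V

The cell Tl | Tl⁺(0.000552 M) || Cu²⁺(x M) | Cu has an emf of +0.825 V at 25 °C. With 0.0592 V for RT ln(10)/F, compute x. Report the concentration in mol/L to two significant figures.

0.0051 M

Cu²⁺/Cu is the cathode, Tl⁺/Tl the anode: E°cell = +0.70 V, n = 2.
Overall reaction: Cu²⁺(aq) + 2 Tl(s) → Cu(s) + 2 Tl⁺(aq); Q = [Tl⁺]^2/[Cu²⁺]^1.
From E = E° − (0.0592/n) log Q: log Q = (E° − E)·n/0.0592 = (+0.70 − (+0.825))·2/0.0592 = -4.2230.
So 1·log[Cu²⁺] = 2·log(0.000552) − log Q = -6.5161 − (-4.2230) = -2.2931; [Cu²⁺] = 10^(-2.2931) ≈ 0.0051 M.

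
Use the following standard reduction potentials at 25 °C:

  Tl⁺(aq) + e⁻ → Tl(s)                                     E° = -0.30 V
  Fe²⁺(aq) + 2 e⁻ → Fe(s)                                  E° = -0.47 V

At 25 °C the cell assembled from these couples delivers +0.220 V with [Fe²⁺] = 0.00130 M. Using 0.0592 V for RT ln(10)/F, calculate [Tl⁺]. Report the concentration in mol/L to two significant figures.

Tl⁺/Tl is the cathode, Fe²⁺/Fe the anode: E°cell = +0.17 V, n = 2.
Overall reaction: 2 Tl⁺(aq) + Fe(s) → 2 Tl(s) + Fe²⁺(aq); Q = [Fe²⁺]^1/[Tl⁺]^2.
From E = E° − (0.0592/n) log Q: log Q = (E° − E)·n/0.0592 = (+0.17 − (+0.220))·2/0.0592 = -1.6892.
So 2·log[Tl⁺] = 1·log(0.0013) − log Q = -2.8861 − (-1.6892) = -1.1969; log[Tl⁺] = -1.1969 / 2 = -0.5985; [Tl⁺] = 10^(-0.5985) ≈ 0.25 M.

0.25 M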